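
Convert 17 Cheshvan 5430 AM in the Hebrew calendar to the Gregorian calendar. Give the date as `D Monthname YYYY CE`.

11 November 1669 CE

Both dates share Julian Day Number 2330965; in the Gregorian calendar that is 11 November 1669 CE.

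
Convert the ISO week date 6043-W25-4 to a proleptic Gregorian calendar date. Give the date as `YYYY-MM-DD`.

ISO week 1 of 6043 is the week containing the first Thursday of 6043.
Week 25, day 4 (Thursday) lands on 6043-06-18.

6043-06-18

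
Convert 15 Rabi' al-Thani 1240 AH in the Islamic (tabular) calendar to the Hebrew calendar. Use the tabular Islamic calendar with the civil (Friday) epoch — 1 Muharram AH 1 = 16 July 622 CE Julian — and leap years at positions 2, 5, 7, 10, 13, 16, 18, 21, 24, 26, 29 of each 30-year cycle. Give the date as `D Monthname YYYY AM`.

16 Kislev 5585 AM

Julian Day Number of the source date = 2387603.
Converting JDN 2387603 to the Hebrew calendar gives 16 Kislev 5585 AM.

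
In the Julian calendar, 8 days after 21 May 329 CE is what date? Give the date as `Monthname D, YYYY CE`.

May 29, 329 CE

JDN of 21 May 329 CE = 1841366.
1841366 + 8 = 1841374.
JDN 1841374 in the Julian calendar is May 29, 329 CE.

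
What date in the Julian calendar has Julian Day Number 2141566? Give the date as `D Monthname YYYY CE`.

16 April 1151 CE

JDN 2141566 is 23 April 1151 in the proleptic Gregorian calendar.
In the Julian calendar that day is 16 April 1151 CE.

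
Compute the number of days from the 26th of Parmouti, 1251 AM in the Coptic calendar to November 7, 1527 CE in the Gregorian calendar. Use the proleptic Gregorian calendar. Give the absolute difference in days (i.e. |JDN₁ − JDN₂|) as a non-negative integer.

2732

JDN of the first date = 2281827.
JDN of the second date = 2279095.
|2279095 − 2281827| = 2732.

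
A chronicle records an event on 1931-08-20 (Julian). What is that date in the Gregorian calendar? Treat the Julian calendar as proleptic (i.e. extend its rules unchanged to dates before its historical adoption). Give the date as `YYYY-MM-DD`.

1931-09-02

At this point the Julian calendar is 13 days behind the Gregorian.
20 August 1931 Julian + 13 days → 2 September 1931 Gregorian.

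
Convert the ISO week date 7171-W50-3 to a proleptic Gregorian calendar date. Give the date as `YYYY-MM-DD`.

ISO week 1 of 7171 is the week containing the first Thursday of 7171.
Week 50, day 3 (Wednesday) lands on 7171-12-15.

7171-12-15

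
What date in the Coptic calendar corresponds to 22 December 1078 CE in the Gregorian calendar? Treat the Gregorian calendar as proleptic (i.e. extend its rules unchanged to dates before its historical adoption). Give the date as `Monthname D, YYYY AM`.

Koiak 20, 795 AM

Julian Day Number of the source date = 2115147.
Converting JDN 2115147 to the Coptic calendar gives 20 Koiak 795 AM.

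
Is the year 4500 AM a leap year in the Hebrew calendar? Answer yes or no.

no

Hebrew year 4500 is year 16 of its 19-year Metonic cycle; leap years are at positions 3, 6, 8, 11, 14, 17, 19, so it is a common year (12 months).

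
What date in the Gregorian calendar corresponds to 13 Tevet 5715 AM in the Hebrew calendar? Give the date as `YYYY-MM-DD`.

1955-01-07

Both dates share Julian Day Number 2435115; in the Gregorian calendar that is 7 January 1955 CE.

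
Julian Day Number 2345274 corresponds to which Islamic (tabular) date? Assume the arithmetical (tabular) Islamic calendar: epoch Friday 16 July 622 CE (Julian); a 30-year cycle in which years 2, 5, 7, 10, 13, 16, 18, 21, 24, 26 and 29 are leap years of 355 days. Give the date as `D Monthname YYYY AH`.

The Gregorian equivalent of JDN 2345274 is 15 January 1709.
In the tabular Islamic calendar that day is 4 Dhu al-Qa'dah 1120 AH.

4 Dhu al-Qa'dah 1120 AH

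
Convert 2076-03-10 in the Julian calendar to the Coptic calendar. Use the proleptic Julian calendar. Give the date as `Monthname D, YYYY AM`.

Paremhat 14, 1792 AM

The source date corresponds to 23 March 2076 in the Gregorian calendar (JDN 2479386).
That day falls on 14 Paremhat 1792 AM in the Coptic calendar.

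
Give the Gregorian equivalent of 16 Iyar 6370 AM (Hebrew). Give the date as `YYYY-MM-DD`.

Julian Day Number of the source date = 2674463.
Converting JDN 2674463 to the Gregorian calendar gives 1 May 2610 CE.

2610-05-01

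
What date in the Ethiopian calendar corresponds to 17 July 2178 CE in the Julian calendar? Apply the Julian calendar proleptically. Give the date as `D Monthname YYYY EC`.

23 Hamle 2170 EC

The source date corresponds to 31 July 2178 in the Gregorian calendar (JDN 2516770).
That day falls on 23 Hamle 2170 EC in the Ethiopian calendar.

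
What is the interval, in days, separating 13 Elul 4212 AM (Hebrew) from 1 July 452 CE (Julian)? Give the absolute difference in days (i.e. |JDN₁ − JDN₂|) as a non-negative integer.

45

First date → JDN 1886378; second date → JDN 1886333.
The interval is |1886378 − 1886333| = 45 days.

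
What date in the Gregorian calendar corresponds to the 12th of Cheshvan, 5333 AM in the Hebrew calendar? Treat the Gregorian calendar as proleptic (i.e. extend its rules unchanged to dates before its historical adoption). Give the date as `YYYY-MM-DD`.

Julian Day Number of the source date = 2295523.
Converting JDN 2295523 to the Gregorian calendar gives 29 October 1572 CE.

1572-10-29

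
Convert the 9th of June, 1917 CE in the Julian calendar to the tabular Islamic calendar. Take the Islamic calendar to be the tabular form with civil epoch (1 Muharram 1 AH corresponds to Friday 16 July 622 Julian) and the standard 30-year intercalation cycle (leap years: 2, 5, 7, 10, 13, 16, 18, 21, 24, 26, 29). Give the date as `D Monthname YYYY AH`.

2 Ramadan 1335 AH

Both dates share Julian Day Number 2421402; in the tabular Islamic calendar that is 2 Ramadan 1335 AH.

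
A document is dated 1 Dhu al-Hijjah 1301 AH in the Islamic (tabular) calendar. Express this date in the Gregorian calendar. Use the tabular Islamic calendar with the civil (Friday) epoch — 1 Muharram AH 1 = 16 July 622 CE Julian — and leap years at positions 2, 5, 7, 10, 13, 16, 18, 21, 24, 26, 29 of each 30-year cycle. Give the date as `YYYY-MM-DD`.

Julian Day Number of the source date = 2409442.
Converting JDN 2409442 to the Gregorian calendar gives 22 September 1884 CE.

1884-09-22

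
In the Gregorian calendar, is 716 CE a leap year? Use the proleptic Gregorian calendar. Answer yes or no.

yes

716 is divisible by 4 and not by 100, so it is a leap year.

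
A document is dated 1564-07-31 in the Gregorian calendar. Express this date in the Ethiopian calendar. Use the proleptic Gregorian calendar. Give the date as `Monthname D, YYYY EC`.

Hamle 27, 1556 EC

Julian Day Number of the source date = 2292511.
Converting JDN 2292511 to the Ethiopian calendar gives 27 Hamle 1556 EC.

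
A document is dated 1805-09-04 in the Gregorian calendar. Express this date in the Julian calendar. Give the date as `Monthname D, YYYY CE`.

August 23, 1805 CE

The Julian–Gregorian offset here is 12 days (Julian trailing).
4 September 1805 Gregorian − 12 days → 23 August 1805 Julian.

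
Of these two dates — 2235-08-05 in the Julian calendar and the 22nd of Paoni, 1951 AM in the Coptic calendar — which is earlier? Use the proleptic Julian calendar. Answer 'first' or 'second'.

Converting both to JDN: 2537608 vs 2537558; the smaller is the second.

second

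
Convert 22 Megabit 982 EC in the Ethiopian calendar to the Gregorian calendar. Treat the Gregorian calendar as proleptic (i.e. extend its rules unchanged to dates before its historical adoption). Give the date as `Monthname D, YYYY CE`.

Both dates share Julian Day Number 2082732; in the Gregorian calendar that is 23 March 990 CE.

March 23, 990 CE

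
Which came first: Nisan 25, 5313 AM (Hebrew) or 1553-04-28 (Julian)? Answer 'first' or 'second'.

First date → JDN 2288390; second date → JDN 2288409.
JDN 2288390 < JDN 2288409, so the first date is earlier.

first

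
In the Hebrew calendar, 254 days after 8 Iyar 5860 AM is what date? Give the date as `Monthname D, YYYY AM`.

Tevet 25, 5861 AM

Counting 254 days forward from JDN 2488206 reaches JDN 2488460, which is Tevet 25, 5861 AM.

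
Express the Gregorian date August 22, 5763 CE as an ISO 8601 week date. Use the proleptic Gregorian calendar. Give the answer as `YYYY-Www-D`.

The weekday is Monday (ISO weekday 1).
That Monday belongs to ISO week 34 of ISO year 5763.

5763-W34-1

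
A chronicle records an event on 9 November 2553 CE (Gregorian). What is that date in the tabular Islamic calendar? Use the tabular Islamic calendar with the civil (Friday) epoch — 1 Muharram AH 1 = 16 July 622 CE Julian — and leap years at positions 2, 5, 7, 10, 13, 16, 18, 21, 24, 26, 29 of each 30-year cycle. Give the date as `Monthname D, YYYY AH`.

Sha'ban 1, 1991 AH

Julian Day Number of the source date = 2653837.
Converting JDN 2653837 to the tabular Islamic calendar gives 1 Sha'ban 1991 AH.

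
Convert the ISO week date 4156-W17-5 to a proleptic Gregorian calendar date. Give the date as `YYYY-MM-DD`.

ISO week 1 of 4156 is the week containing the first Thursday of 4156.
Week 17, day 5 (Friday) lands on 4156-04-23.

4156-04-23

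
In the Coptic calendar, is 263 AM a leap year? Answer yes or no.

yes

263 mod 4 = 3; in the Coptic calendar a year is leap when year mod 4 = 3, so it is a leap year.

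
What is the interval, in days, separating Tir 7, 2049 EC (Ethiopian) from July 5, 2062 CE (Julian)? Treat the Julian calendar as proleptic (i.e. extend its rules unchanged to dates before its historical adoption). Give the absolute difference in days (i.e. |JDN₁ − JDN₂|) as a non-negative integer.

2010

JDN of the first date = 2472379.
JDN of the second date = 2474389.
|2474389 − 2472379| = 2010.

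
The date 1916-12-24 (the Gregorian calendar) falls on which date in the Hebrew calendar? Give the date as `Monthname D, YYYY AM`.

Kislev 29, 5677 AM

Julian Day Number of the source date = 2421222.
Converting JDN 2421222 to the Hebrew calendar gives 29 Kislev 5677 AM.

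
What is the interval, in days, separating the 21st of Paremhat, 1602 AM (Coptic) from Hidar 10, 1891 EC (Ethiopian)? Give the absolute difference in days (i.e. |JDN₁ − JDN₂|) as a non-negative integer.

JDN of the first date = 2409995.
JDN of the second date = 2414612.
|2414612 − 2409995| = 4617.

4617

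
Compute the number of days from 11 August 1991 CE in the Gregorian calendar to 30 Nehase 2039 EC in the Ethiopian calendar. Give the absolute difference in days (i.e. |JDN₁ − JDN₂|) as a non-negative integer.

20479

First date → JDN 2448480; second date → JDN 2468959.
The interval is |2448480 − 2468959| = 20479 days.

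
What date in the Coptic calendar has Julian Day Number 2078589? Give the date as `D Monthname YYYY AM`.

The proleptic Gregorian equivalent of JDN 2078589 is 18 November 978.
In the Coptic calendar that day is 17 Hathor 695 AM.

17 Hathor 695 AM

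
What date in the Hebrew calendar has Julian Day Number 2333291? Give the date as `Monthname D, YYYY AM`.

The Gregorian equivalent of JDN 2333291 is 25 March 1676.
In the Hebrew calendar that day is Nisan 11, 5436 AM.

Nisan 11, 5436 AM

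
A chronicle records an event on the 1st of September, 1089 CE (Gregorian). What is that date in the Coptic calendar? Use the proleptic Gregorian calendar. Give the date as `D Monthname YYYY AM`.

Both dates share Julian Day Number 2119053; in the Coptic calendar that is 3 Pi Kogi Enavot 805 AM.

3 Pi Kogi Enavot 805 AM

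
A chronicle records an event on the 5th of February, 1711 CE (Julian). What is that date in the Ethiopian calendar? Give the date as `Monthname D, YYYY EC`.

Yekatit 11, 1703 EC

Both dates share Julian Day Number 2346036; in the Ethiopian calendar that is 11 Yekatit 1703 EC.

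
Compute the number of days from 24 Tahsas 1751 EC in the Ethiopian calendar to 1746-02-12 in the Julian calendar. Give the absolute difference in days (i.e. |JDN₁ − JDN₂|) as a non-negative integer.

First date → JDN 2363521; second date → JDN 2358827.
The interval is |2363521 − 2358827| = 4694 days.

4694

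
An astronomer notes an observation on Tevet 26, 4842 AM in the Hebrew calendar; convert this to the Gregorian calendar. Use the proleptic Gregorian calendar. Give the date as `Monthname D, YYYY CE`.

Julian Day Number of the source date = 2116257.
Converting JDN 2116257 to the Gregorian calendar gives 5 January 1082 CE.

January 5, 1082 CE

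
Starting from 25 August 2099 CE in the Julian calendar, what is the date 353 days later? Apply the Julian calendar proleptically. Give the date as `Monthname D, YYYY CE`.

August 12, 2100 CE

The starting date is JDN 2487954; 2487954 + 353 = 2488307.
JDN 2488307 corresponds to August 12, 2100 CE.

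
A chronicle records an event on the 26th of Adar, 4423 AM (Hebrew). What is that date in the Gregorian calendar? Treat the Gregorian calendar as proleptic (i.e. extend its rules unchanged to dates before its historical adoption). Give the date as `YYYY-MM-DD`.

Both dates share Julian Day Number 1963289; in the Gregorian calendar that is 15 March 663 CE.

0663-03-15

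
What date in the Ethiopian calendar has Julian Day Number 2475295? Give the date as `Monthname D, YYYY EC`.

JDN 2475295 is 9 January 2065 in the Gregorian calendar.
In the Ethiopian calendar that day is Tir 1, 2057 EC.

Tir 1, 2057 EC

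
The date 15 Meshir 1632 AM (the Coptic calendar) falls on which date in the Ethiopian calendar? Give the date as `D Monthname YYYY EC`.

The source date corresponds to 23 February 1916 in the Gregorian calendar (JDN 2420917).
That day falls on 15 Yekatit 1908 EC in the Ethiopian calendar.

15 Yekatit 1908 EC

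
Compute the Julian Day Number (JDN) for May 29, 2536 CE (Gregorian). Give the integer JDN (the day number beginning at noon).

JDN 2299161 is 15 October 1582 CE (Gregorian); the target day is +348303 days from there, so JDN = 2647464.

2647464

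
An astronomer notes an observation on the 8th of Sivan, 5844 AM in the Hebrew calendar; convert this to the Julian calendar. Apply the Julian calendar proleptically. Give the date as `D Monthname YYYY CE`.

Julian Day Number of the source date = 2482388.
Converting JDN 2482388 to the Julian calendar gives 29 May 2084 CE.

29 May 2084 CE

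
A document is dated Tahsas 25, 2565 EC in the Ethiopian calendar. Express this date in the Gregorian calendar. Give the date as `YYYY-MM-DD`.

2573-01-07

Julian Day Number of the source date = 2660836.
Converting JDN 2660836 to the Gregorian calendar gives 7 January 2573 CE.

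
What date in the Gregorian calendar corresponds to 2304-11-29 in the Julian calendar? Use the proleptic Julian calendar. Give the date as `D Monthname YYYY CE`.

For dates in this range the Gregorian date is 16 days ahead of the Julian.
29 November 2304 Julian + 16 days → 15 December 2304 Gregorian.

15 December 2304 CE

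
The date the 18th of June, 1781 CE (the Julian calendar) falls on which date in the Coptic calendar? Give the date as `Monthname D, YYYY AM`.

Paoni 24, 1497 AM

Both dates share Julian Day Number 2371737; in the Coptic calendar that is 24 Paoni 1497 AM.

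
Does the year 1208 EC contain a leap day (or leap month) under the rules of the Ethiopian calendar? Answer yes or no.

1208 mod 4 = 0; in the Ethiopian calendar a year is leap when year mod 4 = 3, so it is a common year.

no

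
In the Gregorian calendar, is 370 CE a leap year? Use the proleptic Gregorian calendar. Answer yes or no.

no

370 is not divisible by 4, so it is a common year.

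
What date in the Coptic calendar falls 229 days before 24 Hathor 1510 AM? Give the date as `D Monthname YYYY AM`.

10 Parmouti 1509 AM

Counting 229 days back from JDN 2376275 reaches JDN 2376046, which is 10 Parmouti 1509 AM.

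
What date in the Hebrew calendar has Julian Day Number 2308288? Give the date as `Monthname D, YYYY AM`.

Tishrei 20, 5368 AM

JDN 2308288 is 11 October 1607 in the Gregorian calendar.
In the Hebrew calendar that day is Tishrei 20, 5368 AM.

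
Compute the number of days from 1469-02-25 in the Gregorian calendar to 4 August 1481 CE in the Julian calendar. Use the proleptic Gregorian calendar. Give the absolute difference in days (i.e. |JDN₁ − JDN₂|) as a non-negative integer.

JDN of the first date = 2257657.
JDN of the second date = 2262209.
|2262209 − 2257657| = 4552.

4552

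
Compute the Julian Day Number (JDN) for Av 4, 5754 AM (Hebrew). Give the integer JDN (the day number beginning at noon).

2449546

In the Gregorian calendar the same day is 12 July 1994.
JDN 2299161 is 15 October 1582 CE (Gregorian); the target day is +150385 days from there, so JDN = 2449546.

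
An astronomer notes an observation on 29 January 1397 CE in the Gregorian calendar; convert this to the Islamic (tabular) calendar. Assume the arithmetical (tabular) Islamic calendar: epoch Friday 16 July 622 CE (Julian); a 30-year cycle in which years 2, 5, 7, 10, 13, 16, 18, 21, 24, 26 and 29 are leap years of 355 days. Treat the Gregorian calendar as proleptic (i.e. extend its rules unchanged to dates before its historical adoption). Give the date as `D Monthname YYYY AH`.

20 Rabi' al-Thani 799 AH

Julian Day Number of the source date = 2231333.
Converting JDN 2231333 to the tabular Islamic calendar gives 20 Rabi' al-Thani 799 AH.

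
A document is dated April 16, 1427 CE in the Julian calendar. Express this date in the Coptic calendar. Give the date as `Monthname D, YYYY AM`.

Parmouti 21, 1143 AM

The source date corresponds to 25 April 1427 in the proleptic Gregorian calendar (JDN 2242375).
That day falls on 21 Parmouti 1143 AM in the Coptic calendar.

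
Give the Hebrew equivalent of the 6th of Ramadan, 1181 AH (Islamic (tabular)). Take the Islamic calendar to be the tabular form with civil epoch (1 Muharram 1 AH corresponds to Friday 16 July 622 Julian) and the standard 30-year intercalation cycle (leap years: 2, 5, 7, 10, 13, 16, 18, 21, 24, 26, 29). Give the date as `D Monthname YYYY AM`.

Julian Day Number of the source date = 2366834.
Converting JDN 2366834 to the Hebrew calendar gives 7 Shevat 5528 AM.

7 Shevat 5528 AM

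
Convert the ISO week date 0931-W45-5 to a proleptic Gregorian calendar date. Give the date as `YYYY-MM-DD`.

ISO week 1 of 931 is the week containing the first Thursday of 931.
Week 45, day 5 (Friday) lands on 0931-11-09.

0931-11-09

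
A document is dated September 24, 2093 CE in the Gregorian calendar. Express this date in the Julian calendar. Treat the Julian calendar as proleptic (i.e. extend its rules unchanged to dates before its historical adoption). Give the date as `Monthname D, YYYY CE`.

September 11, 2093 CE

The Julian–Gregorian offset here is 13 days (Julian trailing).
24 September 2093 Gregorian − 13 days → 11 September 2093 Julian.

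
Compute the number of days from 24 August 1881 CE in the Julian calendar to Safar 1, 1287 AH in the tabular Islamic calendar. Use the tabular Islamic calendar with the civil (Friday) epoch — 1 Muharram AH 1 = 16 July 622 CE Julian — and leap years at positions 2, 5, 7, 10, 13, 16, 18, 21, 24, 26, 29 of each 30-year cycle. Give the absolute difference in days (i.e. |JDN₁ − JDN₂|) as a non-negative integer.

First date → JDN 2408329; second date → JDN 2404186.
The interval is |2408329 − 2404186| = 4143 days.

4143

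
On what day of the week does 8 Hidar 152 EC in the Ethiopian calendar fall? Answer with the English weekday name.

In the proleptic Gregorian calendar this is 4 November 159 (JDN 1779441).
Since JDN mod 7 = 6 (0 = Monday), the day is Sunday.

Sunday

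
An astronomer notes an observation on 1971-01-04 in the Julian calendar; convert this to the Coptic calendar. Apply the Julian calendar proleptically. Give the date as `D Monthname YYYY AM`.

Julian Day Number of the source date = 2440969.
Converting JDN 2440969 to the Coptic calendar gives 9 Tobi 1687 AM.

9 Tobi 1687 AM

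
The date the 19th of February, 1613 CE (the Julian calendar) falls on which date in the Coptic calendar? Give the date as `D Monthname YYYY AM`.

25 Meshir 1329 AM

Both dates share Julian Day Number 2310256; in the Coptic calendar that is 25 Meshir 1329 AM.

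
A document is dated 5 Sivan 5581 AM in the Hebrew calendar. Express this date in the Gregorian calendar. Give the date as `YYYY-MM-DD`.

Julian Day Number of the source date = 2386322.
Converting JDN 2386322 to the Gregorian calendar gives 5 June 1821 CE.

1821-06-05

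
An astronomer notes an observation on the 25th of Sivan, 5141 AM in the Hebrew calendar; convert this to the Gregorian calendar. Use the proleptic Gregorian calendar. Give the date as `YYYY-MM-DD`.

Both dates share Julian Day Number 2225636; in the Gregorian calendar that is 25 June 1381 CE.

1381-06-25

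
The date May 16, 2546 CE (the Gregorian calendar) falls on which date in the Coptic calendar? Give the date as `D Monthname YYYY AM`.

Julian Day Number of the source date = 2651103.
Converting JDN 2651103 to the Coptic calendar gives 4 Pashons 2262 AM.

4 Pashons 2262 AM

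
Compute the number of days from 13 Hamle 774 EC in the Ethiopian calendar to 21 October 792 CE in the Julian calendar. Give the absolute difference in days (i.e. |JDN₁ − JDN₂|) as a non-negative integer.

First date → JDN 2006871; second date → JDN 2010630.
The interval is |2006871 − 2010630| = 3759 days.

3759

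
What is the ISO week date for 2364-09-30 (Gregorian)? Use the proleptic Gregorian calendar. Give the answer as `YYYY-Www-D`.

The weekday is Wednesday (ISO weekday 3).
That Wednesday belongs to ISO week 40 of ISO year 2364.

2364-W40-3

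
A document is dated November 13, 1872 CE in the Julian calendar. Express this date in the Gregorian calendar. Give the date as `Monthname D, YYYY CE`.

The Julian–Gregorian offset here is 12 days (Julian trailing).
13 November 1872 Julian + 12 days → 25 November 1872 Gregorian.

November 25, 1872 CE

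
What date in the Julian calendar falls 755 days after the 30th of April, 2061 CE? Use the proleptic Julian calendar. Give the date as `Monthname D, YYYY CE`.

The starting date is JDN 2473958; 2473958 + 755 = 2474713.
JDN 2474713 corresponds to May 25, 2063 CE.

May 25, 2063 CE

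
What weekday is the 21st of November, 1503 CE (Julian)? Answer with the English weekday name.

Tuesday

In the proleptic Gregorian calendar this is 1 December 1503 (JDN 2270353).
JDN 2270353 mod 7 = 1, and JDN 0 was a Monday, so this is a Tuesday.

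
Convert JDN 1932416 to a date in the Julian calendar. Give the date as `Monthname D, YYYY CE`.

JDN 1932416 is 3 September 578 in the proleptic Gregorian calendar.
In the Julian calendar that day is September 1, 578 CE.

September 1, 578 CE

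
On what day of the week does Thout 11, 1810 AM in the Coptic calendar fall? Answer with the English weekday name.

Monday

Equivalently 21 September 2093 Gregorian, JDN 2485777.
JDN 2485777 mod 7 = 0, and JDN 0 was a Monday, so this is a Monday.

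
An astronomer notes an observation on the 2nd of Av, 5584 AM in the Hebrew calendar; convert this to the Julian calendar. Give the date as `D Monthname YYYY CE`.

The source date corresponds to 27 July 1824 in the Gregorian calendar (JDN 2387470).
That day falls on 15 July 1824 CE in the Julian calendar.

15 July 1824 CE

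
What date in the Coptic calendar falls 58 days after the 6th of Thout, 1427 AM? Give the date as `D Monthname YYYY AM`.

JDN of the 6th of Thout, 1427 AM = 2345881.
2345881 + 58 = 2345939.
JDN 2345939 in the Coptic calendar is 4 Hathor 1427 AM.

4 Hathor 1427 AM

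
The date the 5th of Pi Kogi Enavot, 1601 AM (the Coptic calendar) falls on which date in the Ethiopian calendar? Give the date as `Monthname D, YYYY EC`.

Pagume 5, 1877 EC

Both dates share Julian Day Number 2409794; in the Ethiopian calendar that is 5 Pagume 1877 EC.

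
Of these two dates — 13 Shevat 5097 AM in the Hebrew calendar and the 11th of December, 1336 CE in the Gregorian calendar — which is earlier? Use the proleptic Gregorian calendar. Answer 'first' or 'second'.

First date → JDN 2209413; second date → JDN 2209369.
JDN 2209369 < JDN 2209413, so the second date is earlier.

second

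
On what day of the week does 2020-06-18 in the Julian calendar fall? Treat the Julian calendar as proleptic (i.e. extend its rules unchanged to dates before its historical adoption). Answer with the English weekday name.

This is JDN 2459032 (1 July 2020 Gregorian).
2459032 ≡ 2 (mod 7); counting from Monday = 0 gives Wednesday.

Wednesday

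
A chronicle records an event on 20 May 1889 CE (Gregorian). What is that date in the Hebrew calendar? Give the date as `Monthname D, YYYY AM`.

Iyar 19, 5649 AM

Julian Day Number of the source date = 2411143.
Converting JDN 2411143 to the Hebrew calendar gives 19 Iyar 5649 AM.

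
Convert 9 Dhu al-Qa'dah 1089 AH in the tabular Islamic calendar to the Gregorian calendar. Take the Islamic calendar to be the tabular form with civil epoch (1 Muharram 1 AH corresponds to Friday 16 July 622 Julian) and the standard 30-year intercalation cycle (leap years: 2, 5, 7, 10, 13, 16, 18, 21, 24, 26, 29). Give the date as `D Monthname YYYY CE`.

23 December 1678 CE

Both dates share Julian Day Number 2334294; in the Gregorian calendar that is 23 December 1678 CE.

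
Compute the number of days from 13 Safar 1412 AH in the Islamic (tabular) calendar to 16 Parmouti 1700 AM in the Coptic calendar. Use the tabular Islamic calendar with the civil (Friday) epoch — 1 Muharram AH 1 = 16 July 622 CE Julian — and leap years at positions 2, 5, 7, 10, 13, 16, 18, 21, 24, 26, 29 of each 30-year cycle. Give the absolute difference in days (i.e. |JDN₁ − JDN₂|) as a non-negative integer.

First date → JDN 2448493; second date → JDN 2445815.
The interval is |2448493 − 2445815| = 2678 days.

2678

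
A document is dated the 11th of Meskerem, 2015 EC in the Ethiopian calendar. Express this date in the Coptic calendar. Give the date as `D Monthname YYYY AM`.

The source date corresponds to 21 September 2022 in the Gregorian calendar (JDN 2459844).
That day falls on 11 Thout 1739 AM in the Coptic calendar.

11 Thout 1739 AM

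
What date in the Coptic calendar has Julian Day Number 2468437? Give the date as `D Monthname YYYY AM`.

The Gregorian equivalent of JDN 2468437 is 1 April 2046.
In the Coptic calendar that day is 23 Paremhat 1762 AM.

23 Paremhat 1762 AM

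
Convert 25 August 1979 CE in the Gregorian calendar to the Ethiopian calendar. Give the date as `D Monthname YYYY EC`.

Both dates share Julian Day Number 2444111; in the Ethiopian calendar that is 19 Nehase 1971 EC.

19 Nehase 1971 EC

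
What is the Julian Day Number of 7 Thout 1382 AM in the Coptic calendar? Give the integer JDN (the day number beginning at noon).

2329446

Equivalently 14 September 1665 (Gregorian).
JDN 2400001 is 17 November 1858 CE (Gregorian), MJD 0; the target day is −70555 days from there, so JDN = 2329446.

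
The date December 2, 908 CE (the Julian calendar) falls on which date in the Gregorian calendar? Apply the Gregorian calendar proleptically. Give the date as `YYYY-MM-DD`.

The Julian–Gregorian offset here is 5 days (Julian trailing).
2 December 908 Julian + 5 days → 7 December 908 Gregorian.

0908-12-07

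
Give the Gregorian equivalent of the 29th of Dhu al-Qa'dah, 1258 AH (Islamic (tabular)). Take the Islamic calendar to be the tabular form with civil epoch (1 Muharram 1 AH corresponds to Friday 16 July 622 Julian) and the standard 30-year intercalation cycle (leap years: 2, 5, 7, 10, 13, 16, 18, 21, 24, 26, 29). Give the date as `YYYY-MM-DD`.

Both dates share Julian Day Number 2394202; in the Gregorian calendar that is 1 January 1843 CE.

1843-01-01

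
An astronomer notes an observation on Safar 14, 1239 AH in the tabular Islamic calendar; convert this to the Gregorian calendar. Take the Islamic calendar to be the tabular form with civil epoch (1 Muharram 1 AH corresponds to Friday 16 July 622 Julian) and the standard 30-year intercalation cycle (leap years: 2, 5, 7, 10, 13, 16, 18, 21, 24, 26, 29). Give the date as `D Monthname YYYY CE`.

20 October 1823 CE

Both dates share Julian Day Number 2387189; in the Gregorian calendar that is 20 October 1823 CE.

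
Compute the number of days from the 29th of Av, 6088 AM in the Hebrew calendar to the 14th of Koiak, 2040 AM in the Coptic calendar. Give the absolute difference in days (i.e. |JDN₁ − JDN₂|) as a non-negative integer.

JDN of the first date = 2571592.
JDN of the second date = 2569878.
|2569878 − 2571592| = 1714.

1714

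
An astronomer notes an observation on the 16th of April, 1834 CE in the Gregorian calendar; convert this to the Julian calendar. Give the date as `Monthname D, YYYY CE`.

April 4, 1834 CE

The Julian–Gregorian offset here is 12 days (Julian trailing).
16 April 1834 Gregorian − 12 days → 4 April 1834 Julian.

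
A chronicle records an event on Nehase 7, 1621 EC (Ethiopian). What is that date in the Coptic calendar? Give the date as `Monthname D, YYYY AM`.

Mesori 7, 1345 AM

The source date corresponds to 10 August 1629 in the Gregorian calendar (JDN 2316262).
That day falls on 7 Mesori 1345 AM in the Coptic calendar.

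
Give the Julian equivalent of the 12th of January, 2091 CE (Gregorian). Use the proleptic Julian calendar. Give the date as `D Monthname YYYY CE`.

30 December 2090 CE

At this point the Julian calendar is 13 days behind the Gregorian.
12 January 2091 Gregorian − 13 days → 30 December 2090 Julian.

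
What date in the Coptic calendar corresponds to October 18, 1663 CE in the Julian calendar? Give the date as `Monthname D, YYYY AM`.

Paopi 20, 1380 AM

Julian Day Number of the source date = 2328759.
Converting JDN 2328759 to the Coptic calendar gives 20 Paopi 1380 AM.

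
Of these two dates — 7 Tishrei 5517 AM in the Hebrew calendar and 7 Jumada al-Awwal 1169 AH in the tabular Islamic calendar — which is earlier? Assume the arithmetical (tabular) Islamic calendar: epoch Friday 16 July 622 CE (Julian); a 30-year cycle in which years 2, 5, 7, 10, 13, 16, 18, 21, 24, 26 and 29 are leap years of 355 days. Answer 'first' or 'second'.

First date → JDN 2362700; second date → JDN 2362464.
JDN 2362464 < JDN 2362700, so the second date is earlier.

second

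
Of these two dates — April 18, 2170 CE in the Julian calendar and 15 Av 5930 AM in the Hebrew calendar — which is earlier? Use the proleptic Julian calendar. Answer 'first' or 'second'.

first

First date → JDN 2513758; second date → JDN 2513845.
JDN 2513758 < JDN 2513845, so the first date is earlier.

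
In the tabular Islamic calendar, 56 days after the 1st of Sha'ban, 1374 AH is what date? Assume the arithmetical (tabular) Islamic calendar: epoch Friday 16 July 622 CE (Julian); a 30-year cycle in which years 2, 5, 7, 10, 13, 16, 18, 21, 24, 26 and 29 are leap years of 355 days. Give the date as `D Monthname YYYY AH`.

The starting date is JDN 2435192; 2435192 + 56 = 2435248.
JDN 2435248 corresponds to 28 Ramadan 1374 AH.

28 Ramadan 1374 AH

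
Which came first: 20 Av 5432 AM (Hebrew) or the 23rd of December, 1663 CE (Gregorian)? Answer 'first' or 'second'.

second

The two dates have Julian Day Numbers 2331971 and 2328815 respectively.
Since 2328815 < 2331971, the second date comes first.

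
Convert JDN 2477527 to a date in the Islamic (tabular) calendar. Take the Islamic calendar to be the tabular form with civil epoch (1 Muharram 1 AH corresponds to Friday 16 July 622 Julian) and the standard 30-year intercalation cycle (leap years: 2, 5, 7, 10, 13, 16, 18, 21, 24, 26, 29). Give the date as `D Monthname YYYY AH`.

The Gregorian equivalent of JDN 2477527 is 19 February 2071.
In the tabular Islamic calendar that day is 19 Muharram 1494 AH.

19 Muharram 1494 AH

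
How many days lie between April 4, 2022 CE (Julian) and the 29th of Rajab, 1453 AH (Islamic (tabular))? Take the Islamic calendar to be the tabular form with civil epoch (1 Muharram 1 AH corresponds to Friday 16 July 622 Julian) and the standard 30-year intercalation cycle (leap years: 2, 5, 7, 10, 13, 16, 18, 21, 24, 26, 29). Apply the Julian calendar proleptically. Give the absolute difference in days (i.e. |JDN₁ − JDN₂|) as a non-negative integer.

JDN of the first date = 2459687.
JDN of the second date = 2463185.
|2463185 − 2459687| = 3498.

3498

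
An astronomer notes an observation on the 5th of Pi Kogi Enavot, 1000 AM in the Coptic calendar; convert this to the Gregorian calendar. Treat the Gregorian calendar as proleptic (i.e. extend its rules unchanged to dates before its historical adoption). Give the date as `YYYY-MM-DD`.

Both dates share Julian Day Number 2190279; in the Gregorian calendar that is 4 September 1284 CE.

1284-09-04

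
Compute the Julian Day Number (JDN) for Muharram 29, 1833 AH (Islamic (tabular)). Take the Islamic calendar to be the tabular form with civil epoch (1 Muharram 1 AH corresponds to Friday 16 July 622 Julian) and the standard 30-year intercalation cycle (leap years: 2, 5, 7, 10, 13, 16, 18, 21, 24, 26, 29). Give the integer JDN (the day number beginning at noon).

2597668

In the Gregorian calendar the same day is 27 January 2400.
JDN 2400001 is 17 November 1858 CE (Gregorian), MJD 0; the target day is +197667 days from there, so JDN = 2597668.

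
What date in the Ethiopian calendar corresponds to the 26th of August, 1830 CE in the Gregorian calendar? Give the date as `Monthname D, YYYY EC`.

Nehase 21, 1822 EC

Julian Day Number of the source date = 2389691.
Converting JDN 2389691 to the Ethiopian calendar gives 21 Nehase 1822 EC.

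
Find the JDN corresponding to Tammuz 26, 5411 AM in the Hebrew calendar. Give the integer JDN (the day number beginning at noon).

In the Gregorian calendar the same day is 15 July 1651.
JDN 2400001 is 17 November 1858 CE (Gregorian), MJD 0; the target day is −75730 days from there, so JDN = 2324271.

2324271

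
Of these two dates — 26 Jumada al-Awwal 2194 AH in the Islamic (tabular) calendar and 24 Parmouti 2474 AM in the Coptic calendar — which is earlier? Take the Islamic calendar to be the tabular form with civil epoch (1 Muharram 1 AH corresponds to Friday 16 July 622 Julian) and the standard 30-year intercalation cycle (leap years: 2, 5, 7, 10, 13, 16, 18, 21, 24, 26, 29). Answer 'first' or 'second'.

first

Converting both to JDN: 2725709 vs 2728526; the smaller is the first.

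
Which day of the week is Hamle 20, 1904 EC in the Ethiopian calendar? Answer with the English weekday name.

Equivalently 27 July 1912 Gregorian, JDN 2419611.
2419611 ≡ 5 (mod 7); counting from Monday = 0 gives Saturday.

Saturday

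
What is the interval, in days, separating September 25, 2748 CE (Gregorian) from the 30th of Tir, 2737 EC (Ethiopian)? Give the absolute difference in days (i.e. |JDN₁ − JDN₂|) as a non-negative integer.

JDN of the first date = 2725014.
JDN of the second date = 2723694.
|2723694 − 2725014| = 1320.

1320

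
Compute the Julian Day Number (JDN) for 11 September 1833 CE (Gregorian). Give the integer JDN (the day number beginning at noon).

JDN 2400001 is 17 November 1858 CE (Gregorian), MJD 0; the target day is −9198 days from there, so JDN = 2390803.

2390803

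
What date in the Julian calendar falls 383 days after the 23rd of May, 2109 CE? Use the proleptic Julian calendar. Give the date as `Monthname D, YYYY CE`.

JDN of the 23rd of May, 2109 CE = 2491513.
2491513 + 383 = 2491896.
JDN 2491896 in the Julian calendar is June 10, 2110 CE.

June 10, 2110 CE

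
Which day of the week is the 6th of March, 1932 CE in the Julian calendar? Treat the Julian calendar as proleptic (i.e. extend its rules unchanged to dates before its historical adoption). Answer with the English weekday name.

Saturday

In the Gregorian calendar this is 19 March 1932 (JDN 2426786).
2426786 ≡ 5 (mod 7); counting from Monday = 0 gives Saturday.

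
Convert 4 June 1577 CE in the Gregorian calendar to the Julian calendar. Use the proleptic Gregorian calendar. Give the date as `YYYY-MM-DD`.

At this point the Julian calendar is 10 days behind the Gregorian.
4 June 1577 Gregorian − 10 days → 25 May 1577 Julian.

1577-05-25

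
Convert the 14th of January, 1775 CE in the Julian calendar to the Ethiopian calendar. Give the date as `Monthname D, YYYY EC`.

Tir 19, 1767 EC

Both dates share Julian Day Number 2369390; in the Ethiopian calendar that is 19 Tir 1767 EC.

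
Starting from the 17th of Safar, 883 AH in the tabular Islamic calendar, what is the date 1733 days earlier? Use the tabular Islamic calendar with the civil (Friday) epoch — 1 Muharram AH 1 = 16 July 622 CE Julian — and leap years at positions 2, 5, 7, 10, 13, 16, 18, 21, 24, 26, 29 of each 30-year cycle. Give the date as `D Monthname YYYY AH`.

JDN of the 17th of Safar, 883 AH = 2261037.
2261037 − 1733 = 2259304.
JDN 2259304 in the tabular Islamic calendar is 26 Rabi' al-Awwal 878 AH.

26 Rabi' al-Awwal 878 AH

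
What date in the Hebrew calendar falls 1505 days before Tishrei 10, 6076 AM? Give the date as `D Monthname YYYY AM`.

The starting date is JDN 2566877; 2566877 − 1505 = 2565372.
JDN 2565372 corresponds to 11 Elul 6071 AM.

11 Elul 6071 AM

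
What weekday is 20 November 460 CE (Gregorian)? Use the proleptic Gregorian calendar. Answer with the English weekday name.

Saturday

JDN 1889396 mod 7 = 5, and JDN 0 was a Monday, so this is a Saturday.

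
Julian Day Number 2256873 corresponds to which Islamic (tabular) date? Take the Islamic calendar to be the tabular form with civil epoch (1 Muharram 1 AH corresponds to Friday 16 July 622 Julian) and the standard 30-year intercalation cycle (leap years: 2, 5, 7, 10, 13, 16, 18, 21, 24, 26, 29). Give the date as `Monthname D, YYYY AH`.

Jumada al-Awwal 17, 871 AH

JDN 2256873 is 3 January 1467 in the proleptic Gregorian calendar.
In the tabular Islamic calendar that day is Jumada al-Awwal 17, 871 AH.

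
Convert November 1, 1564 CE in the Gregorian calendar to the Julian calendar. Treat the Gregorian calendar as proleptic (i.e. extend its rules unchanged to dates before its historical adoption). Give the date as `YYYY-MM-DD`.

1564-10-22

For dates in this range the Gregorian date is 10 days ahead of the Julian.
1 November 1564 Gregorian − 10 days → 22 October 1564 Julian.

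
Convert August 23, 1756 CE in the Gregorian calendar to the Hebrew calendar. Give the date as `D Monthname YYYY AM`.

Julian Day Number of the source date = 2362661.
Converting JDN 2362661 to the Hebrew calendar gives 27 Av 5516 AM.

27 Av 5516 AM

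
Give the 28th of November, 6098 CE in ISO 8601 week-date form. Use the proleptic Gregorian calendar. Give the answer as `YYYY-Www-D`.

6098-W48-5

The weekday is Friday (ISO weekday 5).
That Friday belongs to ISO week 48 of ISO year 6098.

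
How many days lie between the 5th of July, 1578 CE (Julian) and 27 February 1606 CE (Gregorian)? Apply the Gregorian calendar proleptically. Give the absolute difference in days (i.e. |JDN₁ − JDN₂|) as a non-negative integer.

10089

JDN of the first date = 2297608.
JDN of the second date = 2307697.
|2307697 − 2297608| = 10089.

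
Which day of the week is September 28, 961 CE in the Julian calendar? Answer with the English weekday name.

Saturday

This is JDN 2072334 (3 October 961 Gregorian).
Since JDN mod 7 = 5 (0 = Monday), the day is Saturday.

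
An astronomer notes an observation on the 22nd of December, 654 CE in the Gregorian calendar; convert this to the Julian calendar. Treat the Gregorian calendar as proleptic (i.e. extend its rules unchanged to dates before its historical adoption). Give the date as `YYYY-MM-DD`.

The Julian–Gregorian offset here is 3 days (Julian trailing).
22 December 654 Gregorian − 3 days → 19 December 654 Julian.

0654-12-19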